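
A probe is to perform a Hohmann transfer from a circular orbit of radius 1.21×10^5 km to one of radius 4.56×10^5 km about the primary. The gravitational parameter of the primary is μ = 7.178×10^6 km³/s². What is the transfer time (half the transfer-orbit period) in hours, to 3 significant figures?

Semi-major axis of the transfer orbit: a_t = (1.210×10^5 + 4.560×10^5)/2 = 2.885×10^5 km.
By Kepler's third law the transfer-orbit period is T = 2π√(a_t³/μ), so t = T/2 = 1.817×10^5 s.
Converting: 1.817×10^5 s ÷ 3600 s/hour = 50.5 hours.

t = 50.5 hours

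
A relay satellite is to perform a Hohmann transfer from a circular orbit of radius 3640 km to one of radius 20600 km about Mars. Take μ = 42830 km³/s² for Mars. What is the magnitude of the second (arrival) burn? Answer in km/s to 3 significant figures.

Δv₂ = 0.652 km/s

Semi-major axis of the transfer orbit: a_t = (3640 + 20600)/2 = 12120 km.
Circular speed at r = 20600 km: v_c = √(μ/r) = 1.4419 km/s.
Transfer-orbit speed at the same r (vis-viva, a = a_t): v_t = √[μ(2/r − 1/a_t)] = 0.79021 km/s.
Δv₂ = |v_t − v_c| = |0.79021 − 1.4419| = 0.6517 km/s.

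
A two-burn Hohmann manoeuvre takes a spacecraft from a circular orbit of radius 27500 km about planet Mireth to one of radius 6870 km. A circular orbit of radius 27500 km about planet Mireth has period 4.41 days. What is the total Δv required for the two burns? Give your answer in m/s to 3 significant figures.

From Kepler's third law T² = 4π²r³/μ at r = 27500 km, T = 4.41 days = 4.41 × 86400 s = 3.81024×10^5 s: μ = 4π²r³/T² = 5655.27 km³/s².
Transfer-ellipse semi-major axis a_t = (r₁ + r₂)/2 = (27500 + 6870)/2 = 17185 km.
Circular speed at r₁: v₁ = √(μ/r₁) = √(5655.27/27500) = 0.4535 km/s.
Transfer-orbit speed at r₁ (v² = μ(2/r − 1/a)): v_a = √[μ(2/r₁ − 1/a_t)] = 0.2867 km/s.
First burn Δv₁ = |v_a − v₁| = 0.1668 km/s.
Circular speed at r₂: v₂ = √(μ/r₂) = 0.90729 km/s.
Transfer-orbit speed at r₂: v_p = √[μ(2/r₂ − 1/a_t)] = 1.1477 km/s.
Second burn Δv₂ = |v₂ − v_p| = 0.2404 km/s.
Total Δv = Δv₁ + Δv₂ = 0.4072 km/s.

Δv = 407 m/s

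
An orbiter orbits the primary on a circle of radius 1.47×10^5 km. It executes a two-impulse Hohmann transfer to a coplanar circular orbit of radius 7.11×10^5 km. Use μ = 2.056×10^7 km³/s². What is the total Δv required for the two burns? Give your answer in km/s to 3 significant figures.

Δv = 5.63 km/s

Transfer-ellipse semi-major axis a_t = (r₁ + r₂)/2 = (1.470×10^5 + 7.110×10^5)/2 = 4.290×10^5 km.
Circular speed at r₁: v₁ = √(μ/r₁) = √(2.056×10^7/1.470×10^5) = 11.8264 km/s.
Transfer-orbit speed at r₁ (vis-viva equation): v_p = √[μ(2/r₁ − 1/a_t)] = 15.2251 km/s.
First burn Δv₁ = |v_p − v₁| = 3.3987 km/s.
Circular speed at r₂: v₂ = √(μ/r₂) = 5.3775 km/s.
Transfer-orbit speed at r₂: v_a = √[μ(2/r₂ − 1/a_t)] = 3.1478 km/s.
Second burn Δv₂ = |v₂ − v_a| = 2.2297 km/s.
Δv = Δv₁ + Δv₂ = 3.3987 + 2.2297 = 5.628 km/s.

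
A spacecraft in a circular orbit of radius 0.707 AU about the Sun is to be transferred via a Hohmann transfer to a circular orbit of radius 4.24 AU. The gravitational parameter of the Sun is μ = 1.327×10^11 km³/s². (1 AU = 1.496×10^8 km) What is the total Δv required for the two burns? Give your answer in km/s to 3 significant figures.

In km: r₁ = 0.707 × 1.496×10^8 = 1.057672×10^8 km; r₂ = 4.24 × 1.496×10^8 = 6.34304×10^8 km.
Transfer-ellipse semi-major axis a_t = (r₁ + r₂)/2 = (1.057672×10^8 + 6.34304×10^8)/2 = 3.700356×10^8 km.
At r₁ the circular-orbit speed is v₁ = √(μ/r₁) = 35.421 km/s.
Transfer-orbit speed at r₁ (v² = μ(2/r − 1/a)): v_p = √[μ(2/r₁ − 1/a_t)] = 46.375 km/s.
First burn Δv₁ = |v_p − v₁| = 10.954 km/s.
Circular speed at r₂: v₂ = √(μ/r₂) = 14.464 km/s.
Transfer-orbit speed at r₂: v_a = √[μ(2/r₂ − 1/a_t)] = 7.7329 km/s.
Second burn Δv₂ = |v₂ − v_a| = 6.7311 km/s.
Δv = Δv₁ + Δv₂ = 10.954 + 6.7311 = 17.69 km/s.

Δv = 17.7 km/s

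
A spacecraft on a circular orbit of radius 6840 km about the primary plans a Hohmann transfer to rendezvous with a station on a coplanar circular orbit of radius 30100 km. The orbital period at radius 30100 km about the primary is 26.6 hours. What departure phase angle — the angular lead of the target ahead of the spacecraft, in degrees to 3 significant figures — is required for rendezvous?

From Kepler's third law T² = 4π²r³/μ at r = 30100 km, T = 26.6 hours = 26.6 × 3600 s = 95760 s: μ = 4π²r³/T² = 1.17406×10^5 km³/s².
Semi-major axis of the transfer orbit: a_t = (6840 + 30100)/2 = 18470 km.
The half-period of the transfer ellipse is t = π√(a_t³/μ) = 23010 s.
Target angular speed ω₂ = √(μ/r₂³) = 6.561×10^-5 rad/s.
Angle swept by the target during transfer: ω₂·t = 1.510 rad = 86.52°.
Arrival is 180° from departure on the ellipse, so φ = 180° − 86.52° = 93.5°.

φ = 93.5°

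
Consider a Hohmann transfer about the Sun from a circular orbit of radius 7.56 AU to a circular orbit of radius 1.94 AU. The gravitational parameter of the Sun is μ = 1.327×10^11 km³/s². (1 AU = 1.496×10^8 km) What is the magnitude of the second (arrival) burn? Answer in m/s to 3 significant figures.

In km: r₁ = 7.56 × 1.496×10^8 = 1.130976×10^9 km; r₂ = 1.94 × 1.496×10^8 = 2.90224×10^8 km.
Semi-major axis of the transfer orbit: a_t = (1.130976×10^9 + 2.90224×10^8)/2 = 7.106×10^8 km.
Circular speed at r = 2.90224×10^8 km: v_c = √(μ/r) = 21.383 km/s.
Transfer-orbit speed at the same r (vis-viva, a = a_t): v_t = √[μ(2/r − 1/a_t)] = 26.976 km/s.
Δv₂ = |v_t − v_c| = |26.976 − 21.383| = 5.593 km/s.

Δv₂ = 5590 m/s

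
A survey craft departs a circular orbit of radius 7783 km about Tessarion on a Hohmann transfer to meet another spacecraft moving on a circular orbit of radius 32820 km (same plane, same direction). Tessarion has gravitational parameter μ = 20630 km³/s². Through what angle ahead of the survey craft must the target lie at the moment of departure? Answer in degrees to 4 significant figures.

The Hohmann ellipse has a_t = (r₁ + r₂)/2 = 20301.5 km.
The half-period of the transfer ellipse is t = π√(a_t³/μ) = 63269 s.
Target angular speed ω₂ = √(μ/r₂³) = 2.4157×10^-5 rad/s.
Angle swept by the target during transfer: ω₂·t = 1.5284 rad = 87.57°.
The survey craft traverses 180° on the transfer ellipse, so the target must lead by 180° − 87.57° = 92.43°.

φ = 92.43°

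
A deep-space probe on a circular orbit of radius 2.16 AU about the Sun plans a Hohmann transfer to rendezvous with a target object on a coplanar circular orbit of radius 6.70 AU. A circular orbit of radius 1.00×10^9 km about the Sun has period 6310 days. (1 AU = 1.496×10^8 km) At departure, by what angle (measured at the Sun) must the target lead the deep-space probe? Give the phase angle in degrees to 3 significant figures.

φ = 83.2°

From Kepler's third law T² = 4π²r³/μ at r = 1.00×10^9 km, T = 6310 days = 6310 × 86400 s = 5.45184×10^8 s: μ = 4π²r³/T² = 1.32823×10^11 km³/s².
In km: r₁ = 2.16 × 1.496×10^8 = 3.23136×10^8 km; r₂ = 6.70 × 1.496×10^8 = 1.00232×10^9 km.
Semi-major axis of the transfer orbit: a_t = (3.23136×10^8 + 1.00232×10^9)/2 = 6.62728×10^8 km.
Transfer time t = π√(a_t³/μ) = 1.4707×10^8 s.
The target's mean motion on its circular orbit is ω₂ = √(μ/r₂³) = 1.1485×10^-8 rad/s.
Angle swept by the target during transfer: ω₂·t = 1.6891 rad = 96.78°.
Arrival is 180° from departure on the ellipse, so φ = 180° − 96.78° = 83.2°.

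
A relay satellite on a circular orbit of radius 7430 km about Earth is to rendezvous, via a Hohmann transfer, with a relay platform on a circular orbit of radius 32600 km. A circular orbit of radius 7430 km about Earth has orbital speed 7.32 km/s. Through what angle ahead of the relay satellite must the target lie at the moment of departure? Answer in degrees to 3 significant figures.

φ = 93.4°

From the circular-orbit relation v² = μ/r at r = 7430 km: μ = v²r = (7.32)² × 7430 = 3.98117×10^5 km³/s².
Semi-major axis of the transfer orbit: a_t = (7430 + 32600)/2 = 20015 km.
The half-period of the transfer ellipse is t = π√(a_t³/μ) = 14098.7 s.
The target's mean motion on its circular orbit is ω₂ = √(μ/r₂³) = 1.07196×10^-4 rad/s.
Angle swept by the target during transfer: ω₂·t = 1.5113 rad = 86.59°.
The relay satellite traverses 180° on the transfer ellipse, so the target must lead by 180° − 86.59° = 93.4°.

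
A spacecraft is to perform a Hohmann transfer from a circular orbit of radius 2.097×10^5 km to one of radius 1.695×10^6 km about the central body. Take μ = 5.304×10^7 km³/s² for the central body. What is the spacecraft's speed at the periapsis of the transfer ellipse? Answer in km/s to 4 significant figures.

Transfer-ellipse semi-major axis a_t = (r₁ + r₂)/2 = (2.097×10^5 + 1.695×10^6)/2 = 9.5235×10^5 km.
At periapsis, r = 2.097×10^5 km.
From the vis-viva equation, v = √[μ(2/r − 1/a_t)] = 21.22 km/s.

v = 21.22 km/s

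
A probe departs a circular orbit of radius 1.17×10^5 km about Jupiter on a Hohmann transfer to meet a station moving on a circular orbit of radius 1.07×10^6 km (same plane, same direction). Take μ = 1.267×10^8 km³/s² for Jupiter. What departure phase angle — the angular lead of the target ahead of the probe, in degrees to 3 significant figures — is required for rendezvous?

φ = 106°

Transfer-ellipse semi-major axis a_t = (r₁ + r₂)/2 = (1.170×10^5 + 1.070×10^6)/2 = 5.935×10^5 km.
The half-period of the transfer ellipse is t = π√(a_t³/μ) = 1.2761×10^5 s.
Target angular speed ω₂ = √(μ/r₂³) = 1.0170×10^-5 rad/s.
Angle swept by the target during transfer: ω₂·t = 1.2978 rad = 74.36°.
Arrival is 180° from departure on the ellipse, so φ = 180° − 74.36° = 106°.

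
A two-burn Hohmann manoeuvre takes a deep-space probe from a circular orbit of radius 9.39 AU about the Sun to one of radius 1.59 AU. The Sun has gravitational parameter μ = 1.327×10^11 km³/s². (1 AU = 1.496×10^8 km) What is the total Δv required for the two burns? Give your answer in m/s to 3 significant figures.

Δv = 11800 m/s

In km: r₁ = 9.39 × 1.496×10^8 = 1.404744×10^9 km; r₂ = 1.59 × 1.496×10^8 = 2.37864×10^8 km.
Transfer-ellipse semi-major axis a_t = (r₁ + r₂)/2 = (1.404744×10^9 + 2.37864×10^8)/2 = 8.21304×10^8 km.
Circular speed at r₁: v₁ = √(μ/r₁) = √(1.327×10^11/1.404744×10^9) = 9.7193 km/s.
Transfer-orbit speed at r₁ (vis-viva): v_a = √[μ(2/r₁ − 1/a_t)] = 5.2306 km/s.
First burn Δv₁ = |v_a − v₁| = 4.489 km/s.
Circular speed at r₂: v₂ = √(μ/r₂) = 23.62 km/s.
Transfer-orbit speed at r₂: v_p = √[μ(2/r₂ − 1/a_t)] = 30.89 km/s.
Second burn Δv₂ = |v₂ − v_p| = 7.270 km/s.
Total Δv = Δv₁ + Δv₂ = 11.76 km/s.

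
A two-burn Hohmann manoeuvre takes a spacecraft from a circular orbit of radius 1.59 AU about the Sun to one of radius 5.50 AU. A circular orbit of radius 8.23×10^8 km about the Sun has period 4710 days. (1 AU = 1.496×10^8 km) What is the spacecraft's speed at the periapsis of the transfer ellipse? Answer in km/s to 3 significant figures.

v = 29.4 km/s

From Kepler's third law T² = 4π²r³/μ at r = 8.23×10^8 km, T = 4710 days = 4710 × 86400 s = 4.06944×10^8 s: μ = 4π²r³/T² = 1.32889×10^11 km³/s².
In km: r₁ = 1.59 × 1.496×10^8 = 2.37864×10^8 km; r₂ = 5.50 × 1.496×10^8 = 8.228×10^8 km.
Semi-major axis of the transfer orbit: a_t = (2.37864×10^8 + 8.228×10^8)/2 = 5.30332×10^8 km.
At periapsis, r = 2.37864×10^8 km.
Vis-viva: v = √[μ(2/r − 1/a_t)] = √[1.32889×10^11 × (2/2.37864×10^8 − 1/5.30332×10^8)] = 29.44 km/s.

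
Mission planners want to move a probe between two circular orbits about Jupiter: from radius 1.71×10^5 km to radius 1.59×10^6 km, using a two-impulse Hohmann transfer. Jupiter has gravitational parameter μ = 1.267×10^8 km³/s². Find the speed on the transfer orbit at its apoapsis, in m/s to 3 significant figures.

Transfer-ellipse semi-major axis a_t = (r₁ + r₂)/2 = (1.710×10^5 + 1.590×10^6)/2 = 8.805×10^5 km.
At apoapsis, r = 1.590×10^6 km.
Applying v² = μ(2/r − 1/a_t): v = 3.934 km/s.

v = 3930 m/s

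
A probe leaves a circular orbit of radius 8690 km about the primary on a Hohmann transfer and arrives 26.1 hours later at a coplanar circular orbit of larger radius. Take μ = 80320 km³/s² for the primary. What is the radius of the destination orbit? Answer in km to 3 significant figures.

r₂ = 74500 km

Transfer time t = 26.1 hours = 93960 s, and t = π√(a_t³/μ).
So a_t = (μ t²/π²)^(1/3) = (80320 × (93960)² / π²)^(1/3) = 41572 km.
Since a_t = (r₁ + r₂)/2, r₂ = 2a_t − r₁ = 2×41572 − 8690 = 74454 km.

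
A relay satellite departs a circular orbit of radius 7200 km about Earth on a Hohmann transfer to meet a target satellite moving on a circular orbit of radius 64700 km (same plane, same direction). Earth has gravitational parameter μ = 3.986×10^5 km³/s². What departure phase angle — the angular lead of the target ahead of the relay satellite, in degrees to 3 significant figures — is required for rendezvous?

φ = 105°

The Hohmann ellipse has a_t = (r₁ + r₂)/2 = 35950 km.
The half-period of the transfer ellipse is t = π√(a_t³/μ) = 33920 s.
Target angular speed ω₂ = √(μ/r₂³) = 3.836×10^-5 rad/s.
Angle swept by the target during transfer: ω₂·t = 1.3012 rad = 74.55°.
Arrival is 180° from departure on the ellipse, so φ = 180° − 74.55° = 105°.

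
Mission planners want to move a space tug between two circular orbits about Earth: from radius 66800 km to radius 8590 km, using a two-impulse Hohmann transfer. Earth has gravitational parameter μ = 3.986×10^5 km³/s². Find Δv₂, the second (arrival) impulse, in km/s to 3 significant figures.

Δv₂ = 2.26 km/s

The Hohmann ellipse has a_t = (r₁ + r₂)/2 = 37695 km.
Circular speed at r = 8590 km: v_c = √(μ/r) = 6.812 km/s.
Vis-viva on the transfer ellipse at r = 8590 km gives v_t = √[μ(2/r − 1/a_t)] = 9.068 km/s.
Δv₂ = |v_t − v_c| = |9.068 − 6.812| = 2.256 km/s.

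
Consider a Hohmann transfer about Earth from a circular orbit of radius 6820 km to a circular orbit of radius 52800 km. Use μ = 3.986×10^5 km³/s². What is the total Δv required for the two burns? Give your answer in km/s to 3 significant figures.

Δv = 3.96 km/s

Semi-major axis of the transfer orbit: a_t = (6820 + 52800)/2 = 29810 km.
At r₁ the circular-orbit speed is v₁ = √(μ/r₁) = 7.64498 km/s.
On the transfer ellipse at r₁, v² = μ(2/r − 1/a) gives v_p = √[μ(2/r₁ − 1/a_t)] = 10.1745 km/s.
First burn Δv₁ = |v_p − v₁| = 2.530 km/s.
Circular speed at r₂: v₂ = √(μ/r₂) = 2.7476 km/s.
Transfer-orbit speed at r₂: v_a = √[μ(2/r₂ − 1/a_t)] = 1.3142 km/s.
Second burn Δv₂ = |v₂ − v_a| = 1.433 km/s.
Δv = Δv₁ + Δv₂ = 2.530 + 1.433 = 3.963 km/s.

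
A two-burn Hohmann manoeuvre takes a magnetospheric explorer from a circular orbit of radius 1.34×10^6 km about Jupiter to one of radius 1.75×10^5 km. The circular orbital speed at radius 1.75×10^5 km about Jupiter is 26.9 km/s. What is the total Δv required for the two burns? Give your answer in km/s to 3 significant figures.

From the circular-orbit relation v² = μ/r at r = 1.75×10^5 km: μ = v²r = (26.9)² × 1.75×10^5 = 1.26632×10^8 km³/s².
Transfer-ellipse semi-major axis a_t = (r₁ + r₂)/2 = (1.340×10^6 + 1.750×10^5)/2 = 7.575×10^5 km.
Circular speed at r₁: v₁ = √(μ/r₁) = √(1.26632×10^8/1.340×10^6) = 9.721 km/s.
Transfer-orbit speed at r₁ (vis-viva): v_a = √[μ(2/r₁ − 1/a_t)] = 4.672 km/s.
First burn Δv₁ = |v_a − v₁| = 5.049 km/s.
Circular speed at r₂: v₂ = √(μ/r₂) = 26.900 km/s.
Transfer-orbit speed at r₂: v_p = √[μ(2/r₂ − 1/a_t)] = 35.778 km/s.
Second burn Δv₂ = |v₂ − v_p| = 8.878 km/s.
Total Δv = Δv₁ + Δv₂ = 13.93 km/s.

Δv = 13.9 km/s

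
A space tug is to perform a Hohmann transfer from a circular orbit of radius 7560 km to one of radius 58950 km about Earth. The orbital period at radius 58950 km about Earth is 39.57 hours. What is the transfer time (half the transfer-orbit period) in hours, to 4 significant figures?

t = 8.383 hours

From Kepler's third law T² = 4π²r³/μ at r = 58950 km, T = 39.57 hours = 39.57 × 3600 s = 1.42452×10^5 s: μ = 4π²r³/T² = 3.98542×10^5 km³/s².
Transfer-ellipse semi-major axis a_t = (r₁ + r₂)/2 = (7560 + 58950)/2 = 33255 km.
By Kepler's third law the transfer-orbit period is T = 2π√(a_t³/μ), so t = T/2 = 30180 s.
Converting: 30180 s ÷ 3600 s/hour = 8.383 hours.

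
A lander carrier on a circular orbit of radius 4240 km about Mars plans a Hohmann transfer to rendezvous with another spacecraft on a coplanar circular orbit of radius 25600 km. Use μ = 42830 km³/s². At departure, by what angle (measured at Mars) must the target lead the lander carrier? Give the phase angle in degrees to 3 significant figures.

Transfer-ellipse semi-major axis a_t = (r₁ + r₂)/2 = (4240 + 25600)/2 = 14920 km.
The half-period of the transfer ellipse is t = π√(a_t³/μ) = 27665 s.
The target's mean motion on its circular orbit is ω₂ = √(μ/r₂³) = 5.0526×10^-5 rad/s.
Angle swept by the target during transfer: ω₂·t = 1.3978 rad = 80.09°.
Arrival is 180° from departure on the ellipse, so φ = 180° − 80.09° = 99.9°.

φ = 99.9°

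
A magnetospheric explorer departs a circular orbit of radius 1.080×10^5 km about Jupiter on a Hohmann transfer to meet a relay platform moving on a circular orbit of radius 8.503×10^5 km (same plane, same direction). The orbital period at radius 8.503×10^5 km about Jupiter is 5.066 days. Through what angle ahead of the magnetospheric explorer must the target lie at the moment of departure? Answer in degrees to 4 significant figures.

φ = 103.9°

From Kepler's third law T² = 4π²r³/μ at r = 8.503×10^5 km, T = 5.066 days = 5.066 × 86400 s = 4.377024×10^5 s: μ = 4π²r³/T² = 1.26683×10^8 km³/s².
Transfer-ellipse semi-major axis a_t = (r₁ + r₂)/2 = (1.080×10^5 + 8.503×10^5)/2 = 4.7915×10^5 km.
Transfer time t = π√(a_t³/μ) = 92576 s.
Target angular speed ω₂ = √(μ/r₂³) = 1.4355×10^-5 rad/s.
Angle swept by the target during transfer: ω₂·t = 1.3289 rad = 76.14°.
The magnetospheric explorer traverses 180° on the transfer ellipse, so the target must lead by 180° − 76.14° = 103.9°.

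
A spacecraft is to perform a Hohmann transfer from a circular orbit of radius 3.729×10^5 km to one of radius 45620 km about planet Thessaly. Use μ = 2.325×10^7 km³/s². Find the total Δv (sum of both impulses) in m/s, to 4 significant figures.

Semi-major axis of the transfer orbit: a_t = (3.729×10^5 + 45620)/2 = 2.0926×10^5 km.
At r₁ the circular-orbit speed is v₁ = √(μ/r₁) = 7.896 km/s.
On the transfer ellipse at r₁, vis-viva gives v_a = √[μ(2/r₁ − 1/a_t)] = 3.687 km/s.
First burn Δv₁ = |v_a − v₁| = 4.209 km/s.
At r₂, v₂ = √(μ/r₂) = 22.575 km/s.
Transfer-orbit speed at r₂: v_p = √[μ(2/r₂ − 1/a_t)] = 30.136 km/s.
Second burn Δv₂ = |v₂ − v_p| = 7.561 km/s.
Total Δv = Δv₁ + Δv₂ = 11.77 km/s.

Δv = 11770 m/s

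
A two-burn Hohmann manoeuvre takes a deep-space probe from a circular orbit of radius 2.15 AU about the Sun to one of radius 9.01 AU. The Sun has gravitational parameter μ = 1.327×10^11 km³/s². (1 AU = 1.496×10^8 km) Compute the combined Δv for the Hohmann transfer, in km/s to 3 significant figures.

Δv = 9.26 km/s

In km: r₁ = 2.15 × 1.496×10^8 = 3.2164×10^8 km; r₂ = 9.01 × 1.496×10^8 = 1.347896×10^9 km.
Transfer-ellipse semi-major axis a_t = (r₁ + r₂)/2 = (3.2164×10^8 + 1.347896×10^9)/2 = 8.34768×10^8 km.
Circular speed at r₁: v₁ = √(μ/r₁) = √(1.327×10^11/3.2164×10^8) = 20.3119 km/s.
On the transfer ellipse at r₁, v² = μ(2/r − 1/a) gives v_p = √[μ(2/r₁ − 1/a_t)] = 25.8105 km/s.
First burn Δv₁ = |v_p − v₁| = 5.499 km/s.
Circular speed at r₂: v₂ = √(μ/r₂) = 9.922 km/s.
Transfer-orbit speed at r₂: v_a = √[μ(2/r₂ − 1/a_t)] = 6.159 km/s.
Second burn Δv₂ = |v₂ − v_a| = 3.763 km/s.
Total Δv = Δv₁ + Δv₂ = 9.262 km/s.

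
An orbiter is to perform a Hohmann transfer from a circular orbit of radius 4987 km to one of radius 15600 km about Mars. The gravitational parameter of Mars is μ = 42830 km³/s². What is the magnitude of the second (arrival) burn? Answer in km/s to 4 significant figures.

Δv₂ = 0.5036 km/s

Semi-major axis of the transfer orbit: a_t = (4987 + 15600)/2 = 10293.5 km.
On the circular orbit at r = 15600 km, v_c = √(μ/r) = 1.65696 km/s.
Transfer-orbit speed at the same r (vis-viva, a = a_t): v_t = √[μ(2/r − 1/a_t)] = 1.15332 km/s.
Δv₂ = |v_t − v_c| = |1.15332 − 1.65696| = 0.5036 km/s.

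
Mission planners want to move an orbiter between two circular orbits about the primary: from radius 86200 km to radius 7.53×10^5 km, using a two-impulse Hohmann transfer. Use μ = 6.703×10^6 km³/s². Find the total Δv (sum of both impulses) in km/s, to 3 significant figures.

Transfer-ellipse semi-major axis a_t = (r₁ + r₂)/2 = (86200 + 7.530×10^5)/2 = 4.196×10^5 km.
At r₁ the circular-orbit speed is v₁ = √(μ/r₁) = 8.8182 km/s.
Transfer-orbit speed at r₁ (vis-viva): v_p = √[μ(2/r₁ − 1/a_t)] = 11.813 km/s.
First burn Δv₁ = |v_p − v₁| = 2.995 km/s.
At r₂, v₂ = √(μ/r₂) = 2.9836 km/s.
Transfer-orbit speed at r₂: v_a = √[μ(2/r₂ − 1/a_t)] = 1.3523 km/s.
Second burn Δv₂ = |v₂ − v_a| = 1.631 km/s.
Δv = Δv₁ + Δv₂ = 2.995 + 1.631 = 4.626 km/s.

Δv = 4.63 km/s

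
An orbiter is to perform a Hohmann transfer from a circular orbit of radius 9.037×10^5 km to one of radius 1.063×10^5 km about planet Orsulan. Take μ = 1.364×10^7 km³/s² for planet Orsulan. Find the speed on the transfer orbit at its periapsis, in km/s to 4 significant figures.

v = 15.15 km/s

The Hohmann ellipse has a_t = (r₁ + r₂)/2 = 5.050×10^5 km.
At periapsis, r = 1.063×10^5 km.
From the vis-viva equation, v = √[μ(2/r − 1/a_t)] = 15.15 km/s.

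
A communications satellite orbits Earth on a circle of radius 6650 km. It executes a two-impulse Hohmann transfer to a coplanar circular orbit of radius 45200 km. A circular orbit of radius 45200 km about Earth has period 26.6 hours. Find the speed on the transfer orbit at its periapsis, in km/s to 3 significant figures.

v = 10.2 km/s

From Kepler's third law T² = 4π²r³/μ at r = 45200 km, T = 26.6 hours = 26.6 × 3600 s = 95760 s: μ = 4π²r³/T² = 3.97564×10^5 km³/s².
Semi-major axis of the transfer orbit: a_t = (6650 + 45200)/2 = 25925 km.
The periapsis of the transfer ellipse is at r = 6650 km.
Vis-viva: v = √[μ(2/r − 1/a_t)] = √[3.97564×10^5 × (2/6650 − 1/25925)] = 10.21 km/s.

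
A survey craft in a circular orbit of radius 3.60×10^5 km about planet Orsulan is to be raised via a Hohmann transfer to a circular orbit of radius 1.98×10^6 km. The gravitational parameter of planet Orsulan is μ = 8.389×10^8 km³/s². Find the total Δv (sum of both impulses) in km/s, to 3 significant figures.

Δv = 23.7 km/s

Semi-major axis of the transfer orbit: a_t = (3.600×10^5 + 1.980×10^6)/2 = 1.170×10^6 km.
Circular speed at r₁: v₁ = √(μ/r₁) = √(8.389×10^8/3.600×10^5) = 48.2730 km/s.
Transfer-orbit speed at r₁ (vis-viva equation): v_p = √[μ(2/r₁ − 1/a_t)] = 62.7977 km/s.
First burn Δv₁ = |v_p − v₁| = 14.52 km/s.
Circular speed at r₂: v₂ = √(μ/r₂) = 20.584 km/s.
Transfer-orbit speed at r₂: v_a = √[μ(2/r₂ − 1/a_t)] = 11.418 km/s.
Second burn Δv₂ = |v₂ − v_a| = 9.166 km/s.
Total Δv = Δv₁ + Δv₂ = 23.69 km/s.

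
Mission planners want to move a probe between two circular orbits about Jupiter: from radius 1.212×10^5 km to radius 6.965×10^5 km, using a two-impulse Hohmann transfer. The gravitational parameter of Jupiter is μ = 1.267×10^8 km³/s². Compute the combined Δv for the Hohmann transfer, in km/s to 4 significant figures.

Δv = 16.01 km/s

Transfer-ellipse semi-major axis a_t = (r₁ + r₂)/2 = (1.212×10^5 + 6.965×10^5)/2 = 4.0885×10^5 km.
Circular speed at r₁: v₁ = √(μ/r₁) = √(1.267×10^8/1.212×10^5) = 32.332 km/s.
Transfer-orbit speed at r₁ (vis-viva): v_p = √[μ(2/r₁ − 1/a_t)] = 42.200 km/s.
First burn Δv₁ = |v_p − v₁| = 9.868 km/s.
At r₂, v₂ = √(μ/r₂) = 13.487 km/s.
Transfer-orbit speed at r₂: v_a = √[μ(2/r₂ − 1/a_t)] = 7.3434 km/s.
Second burn Δv₂ = |v₂ − v_a| = 6.144 km/s.
Total Δv = Δv₁ + Δv₂ = 16.01 km/s.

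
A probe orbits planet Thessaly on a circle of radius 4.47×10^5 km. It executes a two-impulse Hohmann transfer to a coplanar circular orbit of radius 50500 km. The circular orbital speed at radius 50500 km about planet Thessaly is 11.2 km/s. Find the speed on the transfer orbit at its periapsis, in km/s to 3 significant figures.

v = 15.0 km/s

From the circular-orbit relation v² = μ/r at r = 50500 km: μ = v²r = (11.2)² × 50500 = 6.33472×10^6 km³/s².
The Hohmann ellipse has a_t = (r₁ + r₂)/2 = 2.4875×10^5 km.
The periapsis of the transfer ellipse is at r = 50500 km.
From the vis-viva equation, v = √[μ(2/r − 1/a_t)] = 15.01 km/s.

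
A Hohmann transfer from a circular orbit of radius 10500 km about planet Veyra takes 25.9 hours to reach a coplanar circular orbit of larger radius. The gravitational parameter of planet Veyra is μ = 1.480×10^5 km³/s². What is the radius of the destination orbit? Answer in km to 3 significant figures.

Transfer time t = 25.9 hours = 93240 s, and t = π√(a_t³/μ).
So a_t = (μ t²/π²)^(1/3) = (1.480×10^5 × (93240)² / π²)^(1/3) = 50706 km.
Since a_t = (r₁ + r₂)/2, r₂ = 2a_t − r₁ = 2×50706 − 10500 = 90912 km.

r₂ = 90900 km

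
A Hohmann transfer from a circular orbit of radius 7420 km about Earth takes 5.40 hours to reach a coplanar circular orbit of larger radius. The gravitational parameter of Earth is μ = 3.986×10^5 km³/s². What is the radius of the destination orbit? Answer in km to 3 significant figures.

Transfer time t = 5.40 hours = 19440 s, and t = π√(a_t³/μ).
So a_t = (μ t²/π²)^(1/3) = (3.986×10^5 × (19440)² / π²)^(1/3) = 24805 km.
Since a_t = (r₁ + r₂)/2, r₂ = 2a_t − r₁ = 2×24805 − 7420 = 42190 km.

r₂ = 42200 km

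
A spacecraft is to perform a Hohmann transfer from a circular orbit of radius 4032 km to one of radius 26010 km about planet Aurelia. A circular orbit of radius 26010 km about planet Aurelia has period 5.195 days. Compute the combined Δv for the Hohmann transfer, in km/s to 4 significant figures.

From Kepler's third law T² = 4π²r³/μ at r = 26010 km, T = 5.195 days = 5.195 × 86400 s = 4.48848×10^5 s: μ = 4π²r³/T² = 3448.12 km³/s².
Semi-major axis of the transfer orbit: a_t = (4032 + 26010)/2 = 15021 km.
At r₁ the circular-orbit speed is v₁ = √(μ/r₁) = 0.92476 km/s.
Transfer-orbit speed at r₁ (v² = μ(2/r − 1/a)): v_p = √[μ(2/r₁ − 1/a_t)] = 1.2169 km/s.
First burn Δv₁ = |v_p − v₁| = 0.2921 km/s.
Circular speed at r₂: v₂ = √(μ/r₂) = 0.3641 km/s.
Transfer-orbit speed at r₂: v_a = √[μ(2/r₂ − 1/a_t)] = 0.1886 km/s.
Second burn Δv₂ = |v₂ − v_a| = 0.1755 km/s.
Δv = Δv₁ + Δv₂ = 0.2921 + 0.1755 = 0.4676 km/s.

Δv = 0.4676 km/s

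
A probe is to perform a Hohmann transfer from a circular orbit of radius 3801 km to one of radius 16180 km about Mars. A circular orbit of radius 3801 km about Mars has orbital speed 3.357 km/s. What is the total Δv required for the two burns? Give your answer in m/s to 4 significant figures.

Δv = 1539 m/s

From the circular-orbit relation v² = μ/r at r = 3801 km: μ = v²r = (3.357)² × 3801 = 42835.2 km³/s².
Semi-major axis of the transfer orbit: a_t = (3801 + 16180)/2 = 9990.5 km.
At r₁ the circular-orbit speed is v₁ = √(μ/r₁) = 3.3570 km/s.
On the transfer ellipse at r₁, vis-viva equation gives v_p = √[μ(2/r₁ − 1/a_t)] = 4.2722 km/s.
First burn Δv₁ = |v_p − v₁| = 0.9152 km/s.
Circular speed at r₂: v₂ = √(μ/r₂) = 1.6271 km/s.
Transfer-orbit speed at r₂: v_a = √[μ(2/r₂ − 1/a_t)] = 1.0036 km/s.
Second burn Δv₂ = |v₂ − v_a| = 0.6235 km/s.
Δv = Δv₁ + Δv₂ = 0.9152 + 0.6235 = 1.539 km/s.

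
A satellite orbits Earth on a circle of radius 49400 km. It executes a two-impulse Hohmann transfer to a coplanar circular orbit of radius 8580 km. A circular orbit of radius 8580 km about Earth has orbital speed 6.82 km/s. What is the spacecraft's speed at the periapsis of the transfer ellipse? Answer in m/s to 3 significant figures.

v = 8900 m/s

From the circular-orbit relation v² = μ/r at r = 8580 km: μ = v²r = (6.82)² × 8580 = 3.99076×10^5 km³/s².
The Hohmann ellipse has a_t = (r₁ + r₂)/2 = 28990 km.
The periapsis of the transfer ellipse is at r = 8580 km.
Applying v² = μ(2/r − 1/a_t): v = 8.903 km/s.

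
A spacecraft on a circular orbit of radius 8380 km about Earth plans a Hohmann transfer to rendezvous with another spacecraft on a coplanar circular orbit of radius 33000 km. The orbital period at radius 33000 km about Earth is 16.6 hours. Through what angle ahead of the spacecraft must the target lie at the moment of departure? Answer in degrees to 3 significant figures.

φ = 90.6°

From Kepler's third law T² = 4π²r³/μ at r = 33000 km, T = 16.6 hours = 16.6 × 3600 s = 59760 s: μ = 4π²r³/T² = 3.97265×10^5 km³/s².
Transfer-ellipse semi-major axis a_t = (r₁ + r₂)/2 = (8380 + 33000)/2 = 20690 km.
The half-period of the transfer ellipse is t = π√(a_t³/μ) = 14834 s.
The target's mean motion on its circular orbit is ω₂ = √(μ/r₂³) = 1.0514×10^-4 rad/s.
Angle swept by the target during transfer: ω₂·t = 1.5596 rad = 89.36°.
The spacecraft traverses 180° on the transfer ellipse, so the target must lead by 180° − 89.36° = 90.6°.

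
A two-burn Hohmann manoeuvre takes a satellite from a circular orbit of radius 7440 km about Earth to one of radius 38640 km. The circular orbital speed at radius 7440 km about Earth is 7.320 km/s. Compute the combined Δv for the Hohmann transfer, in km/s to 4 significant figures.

Δv = 3.546 km/s

From the circular-orbit relation v² = μ/r at r = 7440 km: μ = v²r = (7.320)² × 7440 = 3.98653×10^5 km³/s².
Transfer-ellipse semi-major axis a_t = (r₁ + r₂)/2 = (7440 + 38640)/2 = 23040 km.
Circular speed at r₁: v₁ = √(μ/r₁) = √(3.98653×10^5/7440) = 7.3200 km/s.
Transfer-orbit speed at r₁ (vis-viva): v_p = √[μ(2/r₁ − 1/a_t)] = 9.4796 km/s.
First burn Δv₁ = |v_p − v₁| = 2.1596 km/s.
Circular speed at r₂: v₂ = √(μ/r₂) = 3.21203 km/s.
Transfer-orbit speed at r₂: v_a = √[μ(2/r₂ − 1/a_t)] = 1.82526 km/s.
Second burn Δv₂ = |v₂ − v_a| = 1.3868 km/s.
Δv = Δv₁ + Δv₂ = 2.1596 + 1.3868 = 3.546 km/s.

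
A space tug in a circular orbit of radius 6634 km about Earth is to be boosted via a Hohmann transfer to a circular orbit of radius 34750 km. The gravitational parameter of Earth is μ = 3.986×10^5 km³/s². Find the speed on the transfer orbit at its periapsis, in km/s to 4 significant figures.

Semi-major axis of the transfer orbit: a_t = (6634 + 34750)/2 = 20692 km.
At periapsis, r = 6634 km.
Vis-viva: v = √[μ(2/r − 1/a_t)] = √[3.986×10^5 × (2/6634 − 1/20692)] = 10.05 km/s.

v = 10.05 km/s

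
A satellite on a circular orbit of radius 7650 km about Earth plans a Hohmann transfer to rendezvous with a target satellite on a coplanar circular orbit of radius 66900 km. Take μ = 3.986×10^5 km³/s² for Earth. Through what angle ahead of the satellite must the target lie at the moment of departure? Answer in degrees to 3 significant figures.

Semi-major axis of the transfer orbit: a_t = (7650 + 66900)/2 = 37275 km.
Transfer time t = π√(a_t³/μ) = 35810 s.
Target angular speed ω₂ = √(μ/r₂³) = 3.6486×10^-5 rad/s.
Angle swept by the target during transfer: ω₂·t = 1.3066 rad = 74.86°.
The satellite traverses 180° on the transfer ellipse, so the target must lead by 180° − 74.86° = 105°.

φ = 105°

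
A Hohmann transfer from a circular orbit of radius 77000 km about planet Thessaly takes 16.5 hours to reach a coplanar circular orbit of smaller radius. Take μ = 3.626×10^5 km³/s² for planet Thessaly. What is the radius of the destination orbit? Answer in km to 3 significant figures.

r₂ = 24200 km

Transfer time t = 16.5 hours = 59400 s, and t = π√(a_t³/μ).
So a_t = (μ t²/π²)^(1/3) = (3.626×10^5 × (59400)² / π²)^(1/3) = 50610 km.
Since a_t = (r₁ + r₂)/2, r₂ = 2a_t − r₁ = 2×50610 − 77000 = 24220 km.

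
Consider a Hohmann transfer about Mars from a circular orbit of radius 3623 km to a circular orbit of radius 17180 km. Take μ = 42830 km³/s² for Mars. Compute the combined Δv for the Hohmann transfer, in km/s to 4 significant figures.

Transfer-ellipse semi-major axis a_t = (r₁ + r₂)/2 = (3623 + 17180)/2 = 10401.5 km.
At r₁ the circular-orbit speed is v₁ = √(μ/r₁) = 3.4383 km/s.
Transfer-orbit speed at r₁ (vis-viva equation): v_p = √[μ(2/r₁ − 1/a_t)] = 4.4188 km/s.
First burn Δv₁ = |v_p − v₁| = 0.9805 km/s.
At r₂, v₂ = √(μ/r₂) = 1.579 km/s.
Transfer-orbit speed at r₂: v_a = √[μ(2/r₂ − 1/a_t)] = 0.9319 km/s.
Second burn Δv₂ = |v₂ − v_a| = 0.6471 km/s.
Total Δv = Δv₁ + Δv₂ = 1.628 km/s.

Δv = 1.628 km/s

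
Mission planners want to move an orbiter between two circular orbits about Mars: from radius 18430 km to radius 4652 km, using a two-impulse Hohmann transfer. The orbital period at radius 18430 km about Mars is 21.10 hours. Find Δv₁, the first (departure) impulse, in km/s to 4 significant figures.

Δv₁ = 0.5566 km/s

From Kepler's third law T² = 4π²r³/μ at r = 18430 km, T = 21.10 hours = 21.10 × 3600 s = 75960 s: μ = 4π²r³/T² = 42831.8 km³/s².
The Hohmann ellipse has a_t = (r₁ + r₂)/2 = 11541 km.
Circular speed at r = 18430 km: v_c = √(μ/r) = 1.5245 km/s.
Vis-viva on the transfer ellipse at r = 18430 km gives v_t = √[μ(2/r − 1/a_t)] = 0.96787 km/s.
Δv₁ = |v_t − v_c| = |0.96787 − 1.5245| = 0.5566 km/s.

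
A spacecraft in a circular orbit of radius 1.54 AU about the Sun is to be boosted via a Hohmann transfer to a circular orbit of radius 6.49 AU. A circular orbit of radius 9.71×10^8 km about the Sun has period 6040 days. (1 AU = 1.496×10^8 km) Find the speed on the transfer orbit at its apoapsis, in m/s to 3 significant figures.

v = 7240 m/s

From Kepler's third law T² = 4π²r³/μ at r = 9.71×10^8 km, T = 6040 days = 6040 × 86400 s = 5.21856×10^8 s: μ = 4π²r³/T² = 1.32714×10^11 km³/s².
In km: r₁ = 1.54 × 1.496×10^8 = 2.30384×10^8 km; r₂ = 6.49 × 1.496×10^8 = 9.70904×10^8 km.
The Hohmann ellipse has a_t = (r₁ + r₂)/2 = 6.00644×10^8 km.
At apoapsis, r = 9.70904×10^8 km.
From the vis-viva equation, v = √[μ(2/r − 1/a_t)] = 7.241 km/s.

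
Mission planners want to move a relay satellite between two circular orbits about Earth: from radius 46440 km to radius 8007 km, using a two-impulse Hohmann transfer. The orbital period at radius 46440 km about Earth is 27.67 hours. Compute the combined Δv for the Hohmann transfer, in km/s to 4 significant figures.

From Kepler's third law T² = 4π²r³/μ at r = 46440 km, T = 27.67 hours = 27.67 × 3600 s = 99612 s: μ = 4π²r³/T² = 3.98486×10^5 km³/s².
Semi-major axis of the transfer orbit: a_t = (46440 + 8007)/2 = 27223.5 km.
At r₁ the circular-orbit speed is v₁ = √(μ/r₁) = 2.9293 km/s.
On the transfer ellipse at r₁, vis-viva equation gives v_a = √[μ(2/r₁ − 1/a_t)] = 1.5886 km/s.
First burn Δv₁ = |v_a − v₁| = 1.341 km/s.
Circular speed at r₂: v₂ = √(μ/r₂) = 7.055 km/s.
Transfer-orbit speed at r₂: v_p = √[μ(2/r₂ − 1/a_t)] = 9.214 km/s.
Second burn Δv₂ = |v₂ − v_p| = 2.159 km/s.
Δv = Δv₁ + Δv₂ = 1.341 + 2.159 = 3.500 km/s.

Δv = 3.500 km/s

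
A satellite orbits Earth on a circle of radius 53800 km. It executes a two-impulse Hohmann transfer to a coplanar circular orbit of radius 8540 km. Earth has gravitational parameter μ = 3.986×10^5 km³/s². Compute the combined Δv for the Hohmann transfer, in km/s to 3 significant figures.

Semi-major axis of the transfer orbit: a_t = (53800 + 8540)/2 = 31170 km.
At r₁ the circular-orbit speed is v₁ = √(μ/r₁) = 2.722 km/s.
On the transfer ellipse at r₁, vis-viva gives v_a = √[μ(2/r₁ − 1/a_t)] = 1.425 km/s.
First burn Δv₁ = |v_a − v₁| = 1.297 km/s.
At r₂, v₂ = √(μ/r₂) = 6.832 km/s.
Transfer-orbit speed at r₂: v_p = √[μ(2/r₂ − 1/a_t)] = 8.976 km/s.
Second burn Δv₂ = |v₂ − v_p| = 2.144 km/s.
Δv = Δv₁ + Δv₂ = 1.297 + 2.144 = 3.441 km/s.

Δv = 3.44 km/s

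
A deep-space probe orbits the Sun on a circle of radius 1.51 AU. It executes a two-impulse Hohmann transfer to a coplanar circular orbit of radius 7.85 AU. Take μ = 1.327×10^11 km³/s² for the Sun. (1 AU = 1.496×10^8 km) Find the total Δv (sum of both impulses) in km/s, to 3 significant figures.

Δv = 11.7 km/s

In km: r₁ = 1.51 × 1.496×10^8 = 2.25896×10^8 km; r₂ = 7.85 × 1.496×10^8 = 1.17436×10^9 km.
The Hohmann ellipse has a_t = (r₁ + r₂)/2 = 7.00128×10^8 km.
Circular speed at r₁: v₁ = √(μ/r₁) = √(1.327×10^11/2.25896×10^8) = 24.237 km/s.
On the transfer ellipse at r₁, vis-viva gives v_p = √[μ(2/r₁ − 1/a_t)] = 31.390 km/s.
First burn Δv₁ = |v_p − v₁| = 7.1530 km/s.
Circular speed at r₂: v₂ = √(μ/r₂) = 10.630 km/s.
Transfer-orbit speed at r₂: v_a = √[μ(2/r₂ − 1/a_t)] = 6.0381 km/s.
Second burn Δv₂ = |v₂ − v_a| = 4.5919 km/s.
Δv = Δv₁ + Δv₂ = 7.1530 + 4.5919 = 11.74 km/s.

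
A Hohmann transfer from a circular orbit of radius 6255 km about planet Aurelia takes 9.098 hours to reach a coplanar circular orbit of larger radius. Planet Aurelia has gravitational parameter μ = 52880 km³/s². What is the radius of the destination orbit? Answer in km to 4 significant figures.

Transfer time t = 9.098 hours = 32752.8 s, and t = π√(a_t³/μ).
So a_t = (μ t²/π²)^(1/3) = (52880 × (32752.8)² / π²)^(1/3) = 17913 km.
Since a_t = (r₁ + r₂)/2, r₂ = 2a_t − r₁ = 2×17913 − 6255 = 29571 km.

r₂ = 29570 km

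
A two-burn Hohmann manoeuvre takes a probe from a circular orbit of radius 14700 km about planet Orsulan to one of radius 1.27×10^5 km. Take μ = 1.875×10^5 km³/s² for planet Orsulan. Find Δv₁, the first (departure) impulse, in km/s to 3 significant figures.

Δv₁ = 1.21 km/s

The Hohmann ellipse has a_t = (r₁ + r₂)/2 = 70850 km.
On the circular orbit at r = 14700 km, v_c = √(μ/r) = 3.5714 km/s.
Vis-viva on the transfer ellipse at r = 14700 km gives v_t = √[μ(2/r − 1/a_t)] = 4.7816 km/s.
Δv₁ = |v_t − v_c| = |4.7816 − 3.5714| = 1.210 km/s.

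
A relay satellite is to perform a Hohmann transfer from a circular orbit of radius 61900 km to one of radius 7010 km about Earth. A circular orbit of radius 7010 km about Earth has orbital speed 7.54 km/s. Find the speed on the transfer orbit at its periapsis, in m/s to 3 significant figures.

v = 10100 m/s

From the circular-orbit relation v² = μ/r at r = 7010 km: μ = v²r = (7.54)² × 7010 = 3.98530×10^5 km³/s².
Semi-major axis of the transfer orbit: a_t = (61900 + 7010)/2 = 34455 km.
At periapsis, r = 7010 km.
Vis-viva: v = √[μ(2/r − 1/a_t)] = √[3.98530×10^5 × (2/7010 − 1/34455)] = 10.11 km/s.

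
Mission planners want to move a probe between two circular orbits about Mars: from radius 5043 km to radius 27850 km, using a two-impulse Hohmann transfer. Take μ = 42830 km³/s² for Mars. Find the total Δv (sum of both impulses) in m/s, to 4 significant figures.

Δv = 1431 m/s

Semi-major axis of the transfer orbit: a_t = (5043 + 27850)/2 = 16446.5 km.
Circular speed at r₁: v₁ = √(μ/r₁) = √(42830/5043) = 2.914268 km/s.
Transfer-orbit speed at r₁ (v² = μ(2/r − 1/a)): v_p = √[μ(2/r₁ − 1/a_t)] = 3.792324 km/s.
First burn Δv₁ = |v_p − v₁| = 0.87806 km/s.
At r₂, v₂ = √(μ/r₂) = 1.24011 km/s.
Transfer-orbit speed at r₂: v_a = √[μ(2/r₂ − 1/a_t)] = 0.686703 km/s.
Second burn Δv₂ = |v₂ − v_a| = 0.55341 km/s.
Total Δv = Δv₁ + Δv₂ = 1.431 km/s.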